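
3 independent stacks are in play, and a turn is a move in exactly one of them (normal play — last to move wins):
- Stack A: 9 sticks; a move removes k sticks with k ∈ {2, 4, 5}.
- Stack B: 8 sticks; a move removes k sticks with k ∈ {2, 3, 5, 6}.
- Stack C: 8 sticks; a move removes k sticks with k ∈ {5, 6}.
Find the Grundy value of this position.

0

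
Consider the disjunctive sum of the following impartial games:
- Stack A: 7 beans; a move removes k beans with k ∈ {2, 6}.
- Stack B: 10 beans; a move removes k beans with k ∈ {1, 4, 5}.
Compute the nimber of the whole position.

1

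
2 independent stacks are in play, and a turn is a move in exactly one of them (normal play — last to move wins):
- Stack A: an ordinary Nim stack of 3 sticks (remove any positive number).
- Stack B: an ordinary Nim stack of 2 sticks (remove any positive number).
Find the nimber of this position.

1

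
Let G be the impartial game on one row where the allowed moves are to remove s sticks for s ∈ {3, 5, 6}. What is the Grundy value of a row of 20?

0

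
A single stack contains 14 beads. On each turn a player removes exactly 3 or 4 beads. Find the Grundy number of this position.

0

Build the Grundy sequence with g(k) = mex{g(k−s) : s ∈ {3, 4}, s ≤ k}:
k:     0  1  2  3  4  5  6  7  8  9 10 11 12 13 14
g(k):  0  0  0  1  1  1  2  0  0  0  1  1  1  2  0
So g(14) = 0.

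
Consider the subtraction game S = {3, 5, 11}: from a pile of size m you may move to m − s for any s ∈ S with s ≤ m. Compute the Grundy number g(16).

Compute g(0), g(1), … for moves {3, 5, 11}:
k:     0  1  2  3  4  5  6  7  8  9 10 11 12 13 14 15 16
g(k):  0  0  0  1  1  1  2  2  0  0  0  1  1  1  2  2  0
So g(16) = 0.

0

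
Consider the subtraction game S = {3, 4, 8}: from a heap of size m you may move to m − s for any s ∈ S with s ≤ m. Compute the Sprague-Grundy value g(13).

Build the Grundy sequence with g(k) = mex{g(k−s) : s ∈ {3, 4, 8}, s ≤ k}:
k:     0  1  2  3  4  5  6  7  8  9 10 11 12 13
g(k):  0  0  0  1  1  1  2  0  2  3  1  3  0  0
So g(13) = 0.

0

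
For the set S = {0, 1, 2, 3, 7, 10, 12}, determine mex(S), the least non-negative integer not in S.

The values 0, 1, 2, 3 are all present; 4 is the first non-negative integer missing from the set.

4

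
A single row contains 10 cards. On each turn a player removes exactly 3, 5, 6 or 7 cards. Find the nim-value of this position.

0

Grundy values for subtraction set {3, 5, 6, 7}:
g(0) = mex{} = 0
g(1) = mex{} = 0
g(2) = mex{} = 0
g(3) = mex{0} = 1
g(4) = mex{0} = 1
g(5) = mex{0} = 1
g(6) = mex{0,1} = 2
g(7) = mex{0,1} = 2
g(8) = mex{0,1} = 2
g(9) = mex{0,1,2} = 3
g(10) = mex{1,2} = 0
So g(10) = 0.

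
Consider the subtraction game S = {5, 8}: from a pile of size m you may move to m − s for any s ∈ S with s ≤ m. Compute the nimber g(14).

0

Grundy values for subtraction set {5, 8}:
k:     0  1  2  3  4  5  6  7  8  9 10 11 12 13 14
g(k):  0  0  0  0  0  1  1  1  1  1  2  2  2  0  0
So g(14) = 0.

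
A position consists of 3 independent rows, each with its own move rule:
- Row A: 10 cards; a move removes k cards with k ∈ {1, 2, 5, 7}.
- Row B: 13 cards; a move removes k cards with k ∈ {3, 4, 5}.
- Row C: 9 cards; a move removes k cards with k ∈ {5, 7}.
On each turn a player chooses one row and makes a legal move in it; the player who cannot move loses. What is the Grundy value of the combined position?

1

Build the Grundy sequence for row A with g(k) = mex{g(k−s) : s ∈ {1, 2, 5, 7}, s ≤ k}:
k:     0  1  2  3  4  5  6  7  8  9 10
g(k):  0  1  2  0  1  2  0  1  2  0  1
So g(10) = 1.
Build the Grundy sequence for row B with g(k) = mex{g(k−s) : s ∈ {3, 4, 5}, s ≤ k}:
k:     0  1  2  3  4  5  6  7  8  9 10 11 12 13
g(k):  0  0  0  1  1  1  2  2  0  0  0  1  1  1
So g(13) = 1.
Grundy values for row C (subtraction set {5, 7}):
g(0) = mex{} = 0
g(1) = mex{} = 0
g(2) = mex{} = 0
g(3) = mex{} = 0
g(4) = mex{} = 0
g(5) = mex{0} = 1
g(6) = mex{0} = 1
g(7) = mex{0} = 1
g(8) = mex{0} = 1
g(9) = mex{0} = 1
So g(9) = 1.
The value of a disjunctive sum is the nim-sum of the parts.
Combined value = 1 ⊕ 1 ⊕ 1 = 1.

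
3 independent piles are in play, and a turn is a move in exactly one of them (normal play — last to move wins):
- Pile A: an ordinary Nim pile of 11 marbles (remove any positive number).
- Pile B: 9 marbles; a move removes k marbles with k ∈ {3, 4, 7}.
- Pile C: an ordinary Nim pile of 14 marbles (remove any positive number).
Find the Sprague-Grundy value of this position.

Pile A is a plain Nim pile of size 11, so its Grundy value is 11.
Grundy values for pile B (subtraction set {3, 4, 7}):
k:     0  1  2  3  4  5  6  7  8  9
g(k):  0  0  0  1  1  1  2  2  2  3
So g(9) = 3.
Pile C is a plain Nim pile of size 14, so its Grundy value is 14.
By the Sprague-Grundy theorem, the Grundy value of a sum of independent games is the XOR of the component values.
Combined value = 11 XOR 3 XOR 14 = 6.

6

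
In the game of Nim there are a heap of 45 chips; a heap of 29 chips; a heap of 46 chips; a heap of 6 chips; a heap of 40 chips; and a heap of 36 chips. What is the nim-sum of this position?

20

Nim-sum: 45 XOR 29 XOR 46 XOR 6 XOR 40 XOR 36 = 20.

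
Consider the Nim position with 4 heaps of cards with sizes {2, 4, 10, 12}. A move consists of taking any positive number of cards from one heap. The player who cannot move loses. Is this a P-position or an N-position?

Bitwise XOR of the heap sizes:
  0010  (2)
  0100  (4)
  1010  (10)
  1100  (12)
  ----
  0000  (0)
The nim-sum is 0, so this is a P-position: the player to move is in a losing position under optimal play.

P-position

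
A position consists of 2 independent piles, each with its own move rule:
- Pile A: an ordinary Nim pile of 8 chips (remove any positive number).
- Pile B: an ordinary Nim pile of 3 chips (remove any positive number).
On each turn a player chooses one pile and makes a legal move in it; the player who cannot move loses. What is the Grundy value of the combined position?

11

Pile A is a plain Nim pile of size 8, so its Grundy value is 8.
Pile B is a plain Nim pile of size 3, so its Grundy value is 3.
By the Sprague-Grundy theorem, the Grundy value of a sum of independent games is the XOR of the component values.
Combined value = 8 XOR 3 = 11.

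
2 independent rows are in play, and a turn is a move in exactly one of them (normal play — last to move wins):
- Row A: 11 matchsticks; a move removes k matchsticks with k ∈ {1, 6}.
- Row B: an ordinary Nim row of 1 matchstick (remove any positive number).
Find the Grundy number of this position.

For row A, compute g(0), g(1), … with moves {1, 6}:
k:     0  1  2  3  4  5  6  7  8  9 10 11
g(k):  0  1  0  1  0  1  2  0  1  0  1  0
So g(11) = 0.
Row B is a plain Nim row of size 1, so its Grundy value is 1.
By the Sprague-Grundy theorem, the Grundy value of a sum of independent games is the XOR of the component values.
Combined value = 0 XOR 1 = 1.

1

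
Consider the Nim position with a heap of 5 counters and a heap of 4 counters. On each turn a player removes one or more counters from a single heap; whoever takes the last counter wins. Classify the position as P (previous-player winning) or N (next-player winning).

N-position

Nim-sum: 5 ⊕ 4 = 1.
The nim-sum is 1 ≠ 0, so this is an N-position: the player to move can win.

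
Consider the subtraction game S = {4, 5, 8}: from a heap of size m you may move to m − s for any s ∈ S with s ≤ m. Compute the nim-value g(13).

0

Grundy values for subtraction set {4, 5, 8}:
k:     0  1  2  3  4  5  6  7  8  9 10 11 12 13
g(k):  0  0  0  0  1  1  1  1  2  2  2  2  0  0
So g(13) = 0.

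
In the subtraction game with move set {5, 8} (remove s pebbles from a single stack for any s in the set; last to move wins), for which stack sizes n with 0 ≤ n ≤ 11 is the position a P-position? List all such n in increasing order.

0, 1, 2, 3, 4

Build the Grundy sequence with g(k) = mex{g(k−s) : s ∈ {5, 8}, s ≤ k}:
g(0) = mex{} = 0
g(1) = mex{} = 0
g(2) = mex{} = 0
g(3) = mex{} = 0
g(4) = mex{} = 0
g(5) = mex{0} = 1
g(6) = mex{0} = 1
g(7) = mex{0} = 1
g(8) = mex{0} = 1
g(9) = mex{0} = 1
g(10) = mex{0,1} = 2
g(11) = mex{0,1} = 2
The P-positions (g = 0) in 0..11 are 0, 1, 2, 3, 4.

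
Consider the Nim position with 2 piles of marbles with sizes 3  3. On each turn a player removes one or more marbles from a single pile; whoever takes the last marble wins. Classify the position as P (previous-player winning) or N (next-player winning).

P-position

Write each in binary and XOR column by column:
  11  (3)
  11  (3)
  --
  00  (0)
The nim-sum is 0, so this is a P-position: the player to move is in a losing position under optimal play.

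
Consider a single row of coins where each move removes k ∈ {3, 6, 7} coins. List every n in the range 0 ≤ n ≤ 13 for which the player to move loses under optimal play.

0, 1, 2, 10, 11, 12

Grundy values for subtraction set {3, 6, 7}:
g(0) = mex{} = 0
g(1) = mex{} = 0
g(2) = mex{} = 0
g(3) = mex{0} = 1
g(4) = mex{0} = 1
g(5) = mex{0} = 1
g(6) = mex{0,1} = 2
g(7) = mex{0,1} = 2
g(8) = mex{0,1} = 2
g(9) = mex{0,1,2} = 3
g(10) = mex{1,2} = 0
g(11) = mex{1,2} = 0
g(12) = mex{1,2,3} = 0
g(13) = mex{0,2} = 1
The P-positions (g = 0) in 0..13 are 0, 1, 2, 10, 11, 12.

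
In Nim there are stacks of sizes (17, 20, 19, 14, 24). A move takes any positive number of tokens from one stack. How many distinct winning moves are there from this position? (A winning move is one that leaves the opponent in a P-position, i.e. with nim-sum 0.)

0

Bitwise XOR of the heap sizes:
  10001  (17)
  10100  (20)
  10011  (19)
  01110  (14)
  11000  (24)
  -----
  00000  (0)
The nim-sum is already 0, so every move leaves a nonzero nim-sum — there are no winning moves.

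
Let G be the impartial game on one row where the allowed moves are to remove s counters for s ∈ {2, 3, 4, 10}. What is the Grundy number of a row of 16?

Grundy values for subtraction set {2, 3, 4, 10}:
k:     0  1  2  3  4  5  6  7  8  9 10 11 12 13 14 15 16
g(k):  0  0  1  1  2  2  0  0  1  1  2  2  0  0  1  1  2
So g(16) = 2.

2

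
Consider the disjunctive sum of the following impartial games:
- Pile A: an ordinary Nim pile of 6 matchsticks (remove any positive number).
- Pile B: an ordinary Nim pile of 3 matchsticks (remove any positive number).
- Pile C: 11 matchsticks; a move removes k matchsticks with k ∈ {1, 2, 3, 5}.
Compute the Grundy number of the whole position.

6

Pile A is a plain Nim pile of size 6, so its Grundy value is 6.
Pile B is a plain Nim pile of size 3, so its Grundy value is 3.
For pile C, compute g(0), g(1), … with moves {1, 2, 3, 5}:
k:     0  1  2  3  4  5  6  7  8  9 10 11
g(k):  0  1  2  3  0  1  2  3  0  1  2  3
So g(11) = 3.
By the Sprague-Grundy theorem, the Grundy value of a sum of independent games is the XOR of the component values.
Combined value = 6 ⊕ 3 ⊕ 3 = 6.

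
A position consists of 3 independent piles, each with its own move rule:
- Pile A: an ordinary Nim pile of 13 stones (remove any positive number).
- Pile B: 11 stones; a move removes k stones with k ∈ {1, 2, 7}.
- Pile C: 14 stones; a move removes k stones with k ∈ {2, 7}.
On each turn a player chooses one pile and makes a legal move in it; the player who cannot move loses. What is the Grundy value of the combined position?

Pile A is a plain Nim pile of size 13, so its Grundy value is 13.
For pile B, compute g(0), g(1), … with moves {1, 2, 7}:
k:     0  1  2  3  4  5  6  7  8  9 10 11
g(k):  0  1  2  0  1  2  0  1  2  0  1  2
So g(11) = 2.
For pile C, compute g(0), g(1), … with moves {2, 7}:
g(0) = mex{} = 0
g(1) = mex{} = 0
g(2) = mex{0} = 1
g(3) = mex{0} = 1
g(4) = mex{1} = 0
g(5) = mex{1} = 0
g(6) = mex{0} = 1
g(7) = mex{0} = 1
g(8) = mex{0,1} = 2
g(9) = mex{1} = 0
g(10) = mex{1,2} = 0
g(11) = mex{0} = 1
g(12) = mex{0} = 1
g(13) = mex{1} = 0
g(14) = mex{1} = 0
So g(14) = 0.
The value of a disjunctive sum is the nim-sum of the parts.
Combined value = 13 ⊕ 2 ⊕ 0 = 15.

15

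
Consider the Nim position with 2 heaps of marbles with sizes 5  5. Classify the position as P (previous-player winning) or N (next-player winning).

Nim-sum: 5 ⊕ 5 = 0.
The nim-sum is 0, so this is a P-position: the player to move is in a losing position under optimal play.

P-position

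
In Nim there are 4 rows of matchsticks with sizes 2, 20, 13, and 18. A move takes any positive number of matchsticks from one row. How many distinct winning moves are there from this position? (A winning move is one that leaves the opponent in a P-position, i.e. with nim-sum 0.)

In binary:
  00010  (2)
  10100  (20)
  01101  (13)
  10010  (18)
  -----
  01001  (9)
The overall nim-sum is X = 9. A row of size p has a winning move iff p XOR X < p (reduce it to p XOR X).
  2: 2 XOR 9 = 11 ≥ 2 — no move.
  20: 20 XOR 9 = 29 ≥ 20 — no move.
  13: 13 XOR 9 = 4 < 13 — winning move (to 4).
  18: 18 XOR 9 = 27 ≥ 18 — no move.
That gives 1 winning move.

1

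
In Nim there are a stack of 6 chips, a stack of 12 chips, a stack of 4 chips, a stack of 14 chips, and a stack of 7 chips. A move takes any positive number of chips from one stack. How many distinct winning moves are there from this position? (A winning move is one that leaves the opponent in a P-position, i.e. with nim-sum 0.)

5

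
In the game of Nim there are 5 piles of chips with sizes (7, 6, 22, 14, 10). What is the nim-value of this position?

Nim-sum: 7 ⊕ 6 ⊕ 22 ⊕ 14 ⊕ 10 = 19.

19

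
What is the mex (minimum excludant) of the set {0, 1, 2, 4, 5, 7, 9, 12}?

The values 0, 1, 2 are all present; 3 is the first non-negative integer missing from the set.

3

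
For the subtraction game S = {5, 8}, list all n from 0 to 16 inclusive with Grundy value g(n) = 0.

0, 1, 2, 3, 4, 13, 14, 15, 16

Grundy values for subtraction set {5, 8}:
k:     0  1  2  3  4  5  6  7  8  9 10 11 12 13 14 15 16
g(k):  0  0  0  0  0  1  1  1  1  1  2  2  2  0  0  0  0
The P-positions (g = 0) in 0..16 are 0, 1, 2, 3, 4, 13, 14, 15, 16.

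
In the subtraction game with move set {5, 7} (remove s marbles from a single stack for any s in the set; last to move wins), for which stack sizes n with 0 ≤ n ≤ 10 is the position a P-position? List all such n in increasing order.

0, 1, 2, 3, 4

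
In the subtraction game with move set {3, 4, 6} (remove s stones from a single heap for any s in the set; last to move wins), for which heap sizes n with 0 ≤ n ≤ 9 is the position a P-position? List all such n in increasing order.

0, 1, 2, 9

Build the Grundy sequence with g(k) = mex{g(k−s) : s ∈ {3, 4, 6}, s ≤ k}:
g(0) = mex{} = 0
g(1) = mex{} = 0
g(2) = mex{} = 0
g(3) = mex{0} = 1
g(4) = mex{0} = 1
g(5) = mex{0} = 1
g(6) = mex{0,1} = 2
g(7) = mex{0,1} = 2
g(8) = mex{0,1} = 2
g(9) = mex{1,2} = 0
The P-positions (g = 0) in 0..9 are 0, 1, 2, 9.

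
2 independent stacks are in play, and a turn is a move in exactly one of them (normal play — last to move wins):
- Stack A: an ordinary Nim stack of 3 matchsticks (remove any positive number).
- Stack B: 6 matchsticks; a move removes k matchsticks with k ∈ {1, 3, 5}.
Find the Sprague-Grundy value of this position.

3

Stack A is a plain Nim stack of size 3, so its Grundy value is 3.
Grundy values for stack B (subtraction set {1, 3, 5}):
k:     0  1  2  3  4  5  6
g(k):  0  1  0  1  0  1  0
So g(6) = 0.
By the Sprague-Grundy theorem, the Grundy value of a sum of independent games is the XOR of the component values.
Combined value = 3 ⊕ 0 = 3.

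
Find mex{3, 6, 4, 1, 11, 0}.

2

The values 0, 1 are all present; 2 is the first non-negative integer missing from the set.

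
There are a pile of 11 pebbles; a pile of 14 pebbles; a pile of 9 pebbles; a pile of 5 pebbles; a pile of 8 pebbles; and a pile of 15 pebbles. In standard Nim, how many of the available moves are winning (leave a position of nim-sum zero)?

5

Nim-sum: 11 ⊕ 14 ⊕ 9 ⊕ 5 ⊕ 8 ⊕ 15 = 14.
The overall nim-sum is X = 14. A pile of size p has a winning move iff p XOR X < p (reduce it to p XOR X).
  11: 11 XOR 14 = 5 < 11 — winning move (to 5).
  14: 14 XOR 14 = 0 < 14 — winning move (to 0).
  9: 9 XOR 14 = 7 < 9 — winning move (to 7).
  5: 5 XOR 14 = 11 ≥ 5 — no move.
  8: 8 XOR 14 = 6 < 8 — winning move (to 6).
  15: 15 XOR 14 = 1 < 15 — winning move (to 1).
That gives 5 winning moves.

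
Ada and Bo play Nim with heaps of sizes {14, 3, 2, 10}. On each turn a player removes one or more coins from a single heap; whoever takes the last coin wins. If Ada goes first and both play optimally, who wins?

Compute the nim-sum pairwise:
14 XOR 3 = 13
13 XOR 2 = 15
15 XOR 10 = 5
The nim-sum is 5 ≠ 0, so this is an N-position: the player to move can win; Ada has a winning move.

Ada wins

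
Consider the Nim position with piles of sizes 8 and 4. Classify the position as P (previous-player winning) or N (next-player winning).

N-position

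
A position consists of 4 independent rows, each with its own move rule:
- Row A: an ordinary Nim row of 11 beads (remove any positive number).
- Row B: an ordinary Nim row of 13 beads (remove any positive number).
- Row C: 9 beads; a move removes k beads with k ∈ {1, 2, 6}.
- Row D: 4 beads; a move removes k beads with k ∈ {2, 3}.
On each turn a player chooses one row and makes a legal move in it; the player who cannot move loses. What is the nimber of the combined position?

Row A is a plain Nim row of size 11, so its Grundy value is 11.
Row B is a plain Nim row of size 13, so its Grundy value is 13.
For row C, compute g(0), g(1), … with moves {1, 2, 6}:
g(0) = mex{} = 0
g(1) = mex{0} = 1
g(2) = mex{0,1} = 2
g(3) = mex{1,2} = 0
g(4) = mex{0,2} = 1
g(5) = mex{0,1} = 2
g(6) = mex{0,1,2} = 3
g(7) = mex{1,2,3} = 0
g(8) = mex{0,2,3} = 1
g(9) = mex{0,1} = 2
So g(9) = 2.
Build the Grundy sequence for row D with g(k) = mex{g(k−s) : s ∈ {2, 3}, s ≤ k}:
g(0) = mex{} = 0
g(1) = mex{} = 0
g(2) = mex{0} = 1
g(3) = mex{0} = 1
g(4) = mex{0,1} = 2
So g(4) = 2.
By the Sprague-Grundy theorem, the Grundy value of a sum of independent games is the XOR of the component values.
Combined value = 11 ⊕ 13 ⊕ 2 ⊕ 2 = 6.

6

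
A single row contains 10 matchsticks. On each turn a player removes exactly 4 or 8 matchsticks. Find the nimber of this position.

Build the Grundy sequence with g(k) = mex{g(k−s) : s ∈ {4, 8}, s ≤ k}:
g(0) = mex{} = 0
g(1) = mex{} = 0
g(2) = mex{} = 0
g(3) = mex{} = 0
g(4) = mex{0} = 1
g(5) = mex{0} = 1
g(6) = mex{0} = 1
g(7) = mex{0} = 1
g(8) = mex{0,1} = 2
g(9) = mex{0,1} = 2
g(10) = mex{0,1} = 2
So g(10) = 2.

2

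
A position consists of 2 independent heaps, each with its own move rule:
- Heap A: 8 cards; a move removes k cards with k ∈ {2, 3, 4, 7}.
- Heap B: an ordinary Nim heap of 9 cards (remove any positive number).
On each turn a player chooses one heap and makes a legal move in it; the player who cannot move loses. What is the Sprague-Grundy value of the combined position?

8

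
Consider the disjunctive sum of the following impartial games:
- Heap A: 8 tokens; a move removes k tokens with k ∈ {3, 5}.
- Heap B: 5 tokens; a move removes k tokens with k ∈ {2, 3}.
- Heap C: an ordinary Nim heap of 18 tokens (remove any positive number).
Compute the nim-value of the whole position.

18

Build the Grundy sequence for heap A with g(k) = mex{g(k−s) : s ∈ {3, 5}, s ≤ k}:
g(0) = mex{} = 0
g(1) = mex{} = 0
g(2) = mex{} = 0
g(3) = mex{0} = 1
g(4) = mex{0} = 1
g(5) = mex{0} = 1
g(6) = mex{0,1} = 2
g(7) = mex{0,1} = 2
g(8) = mex{1} = 0
So g(8) = 0.
Grundy values for heap B (subtraction set {2, 3}):
g(0) = mex{} = 0
g(1) = mex{} = 0
g(2) = mex{0} = 1
g(3) = mex{0} = 1
g(4) = mex{0,1} = 2
g(5) = mex{1} = 0
So g(5) = 0.
Heap C is a plain Nim heap of size 18, so its Grundy value is 18.
By the Sprague-Grundy theorem, the Grundy value of a sum of independent games is the XOR of the component values.
Combined value = 0 ⊕ 0 ⊕ 18 = 18.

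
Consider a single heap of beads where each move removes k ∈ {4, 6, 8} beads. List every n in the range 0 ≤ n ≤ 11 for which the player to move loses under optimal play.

0, 1, 2, 3

Build the Grundy sequence with g(k) = mex{g(k−s) : s ∈ {4, 6, 8}, s ≤ k}:
g(0) = mex{} = 0
g(1) = mex{} = 0
g(2) = mex{} = 0
g(3) = mex{} = 0
g(4) = mex{0} = 1
g(5) = mex{0} = 1
g(6) = mex{0} = 1
g(7) = mex{0} = 1
g(8) = mex{0,1} = 2
g(9) = mex{0,1} = 2
g(10) = mex{0,1} = 2
g(11) = mex{0,1} = 2
The P-positions (g = 0) in 0..11 are 0, 1, 2, 3.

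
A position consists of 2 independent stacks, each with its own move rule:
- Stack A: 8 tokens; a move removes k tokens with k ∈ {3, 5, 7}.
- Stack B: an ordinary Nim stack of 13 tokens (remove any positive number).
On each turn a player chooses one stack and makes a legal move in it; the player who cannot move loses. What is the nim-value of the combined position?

15

Grundy values for stack A (subtraction set {3, 5, 7}):
k:     0  1  2  3  4  5  6  7  8
g(k):  0  0  0  1  1  1  2  2  2
So g(8) = 2.
Stack B is a plain Nim stack of size 13, so its Grundy value is 13.
The value of a disjunctive sum is the nim-sum of the parts.
Combined value = 2 XOR 13 = 15.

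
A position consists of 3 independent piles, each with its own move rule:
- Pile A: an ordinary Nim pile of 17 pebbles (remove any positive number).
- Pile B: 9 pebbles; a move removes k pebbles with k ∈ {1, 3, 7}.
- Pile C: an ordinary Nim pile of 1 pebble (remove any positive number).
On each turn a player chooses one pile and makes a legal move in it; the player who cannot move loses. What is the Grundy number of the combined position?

17

Pile A is a plain Nim pile of size 17, so its Grundy value is 17.
Grundy values for pile B (subtraction set {1, 3, 7}):
k:     0  1  2  3  4  5  6  7  8  9
g(k):  0  1  0  1  0  1  0  1  0  1
So g(9) = 1.
Pile C is a plain Nim pile of size 1, so its Grundy value is 1.
The value of a disjunctive sum is the nim-sum of the parts.
Combined value = 17 ⊕ 1 ⊕ 1 = 17.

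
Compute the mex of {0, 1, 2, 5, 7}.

3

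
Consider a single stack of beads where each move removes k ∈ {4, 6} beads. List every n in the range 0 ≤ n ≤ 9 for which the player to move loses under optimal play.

Build the Grundy sequence with g(k) = mex{g(k−s) : s ∈ {4, 6}, s ≤ k}:
g(0) = mex{} = 0
g(1) = mex{} = 0
g(2) = mex{} = 0
g(3) = mex{} = 0
g(4) = mex{0} = 1
g(5) = mex{0} = 1
g(6) = mex{0} = 1
g(7) = mex{0} = 1
g(8) = mex{0,1} = 2
g(9) = mex{0,1} = 2
The P-positions (g = 0) in 0..9 are 0, 1, 2, 3.

0, 1, 2, 3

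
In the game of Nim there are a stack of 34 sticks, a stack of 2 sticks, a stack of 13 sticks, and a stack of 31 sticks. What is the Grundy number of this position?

Compute the nim-sum pairwise:
34 XOR 2 = 32
32 XOR 13 = 45
45 XOR 31 = 50

50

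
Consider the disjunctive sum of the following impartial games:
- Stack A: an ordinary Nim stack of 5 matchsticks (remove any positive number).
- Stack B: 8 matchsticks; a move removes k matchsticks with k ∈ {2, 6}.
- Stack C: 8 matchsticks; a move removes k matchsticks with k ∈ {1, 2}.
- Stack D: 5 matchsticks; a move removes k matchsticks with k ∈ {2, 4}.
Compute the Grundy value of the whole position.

Stack A is a plain Nim stack of size 5, so its Grundy value is 5.
Grundy values for stack B (subtraction set {2, 6}):
g(0) = mex{} = 0
g(1) = mex{} = 0
g(2) = mex{0} = 1
g(3) = mex{0} = 1
g(4) = mex{1} = 0
g(5) = mex{1} = 0
g(6) = mex{0} = 1
g(7) = mex{0} = 1
g(8) = mex{1} = 0
So g(8) = 0.
For stack C, compute g(0), g(1), … with moves {1, 2}:
k:     0  1  2  3  4  5  6  7  8
g(k):  0  1  2  0  1  2  0  1  2
So g(8) = 2.
Grundy values for stack D (subtraction set {2, 4}):
k:     0  1  2  3  4  5
g(k):  0  0  1  1  2  2
So g(5) = 2.
By the Sprague-Grundy theorem, the Grundy value of a sum of independent games is the XOR of the component values.
Combined value = 5 ⊕ 0 ⊕ 2 ⊕ 2 = 5.

5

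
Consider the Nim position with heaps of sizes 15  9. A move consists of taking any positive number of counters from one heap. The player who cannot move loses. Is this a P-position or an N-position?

N-position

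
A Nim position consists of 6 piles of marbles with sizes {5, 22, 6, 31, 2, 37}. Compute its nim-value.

Nim-sum: 5 ⊕ 22 ⊕ 6 ⊕ 31 ⊕ 2 ⊕ 37 = 45.

45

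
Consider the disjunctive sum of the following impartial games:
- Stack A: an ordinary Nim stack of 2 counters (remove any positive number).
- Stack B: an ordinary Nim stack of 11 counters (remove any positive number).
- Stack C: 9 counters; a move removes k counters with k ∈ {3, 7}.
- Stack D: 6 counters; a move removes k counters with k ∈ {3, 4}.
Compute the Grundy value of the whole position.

10

Stack A is a plain Nim stack of size 2, so its Grundy value is 2.
Stack B is a plain Nim stack of size 11, so its Grundy value is 11.
Grundy values for stack C (subtraction set {3, 7}):
k:     0  1  2  3  4  5  6  7  8  9
g(k):  0  0  0  1  1  1  0  2  2  1
So g(9) = 1.
Build the Grundy sequence for stack D with g(k) = mex{g(k−s) : s ∈ {3, 4}, s ≤ k}:
k:     0  1  2  3  4  5  6
g(k):  0  0  0  1  1  1  2
So g(6) = 2.
The value of a disjunctive sum is the nim-sum of the parts.
Combined value = 2 XOR 11 XOR 1 XOR 2 = 10.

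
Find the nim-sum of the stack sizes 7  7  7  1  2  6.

2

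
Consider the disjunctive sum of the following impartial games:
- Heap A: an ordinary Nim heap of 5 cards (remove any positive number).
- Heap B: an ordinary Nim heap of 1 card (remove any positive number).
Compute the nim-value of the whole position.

4

Heap A is a plain Nim heap of size 5, so its Grundy value is 5.
Heap B is a plain Nim heap of size 1, so its Grundy value is 1.
The value of a disjunctive sum is the nim-sum of the parts.
Combined value = 5 XOR 1 = 4.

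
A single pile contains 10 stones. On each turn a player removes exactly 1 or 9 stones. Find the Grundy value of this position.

0

Compute g(0), g(1), … for moves {1, 9}:
k:     0  1  2  3  4  5  6  7  8  9 10
g(k):  0  1  0  1  0  1  0  1  0  1  0
So g(10) = 0.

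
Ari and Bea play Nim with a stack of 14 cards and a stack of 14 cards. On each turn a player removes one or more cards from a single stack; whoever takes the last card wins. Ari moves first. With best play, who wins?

Bea wins

Bitwise XOR of the heap sizes:
  1110  (14)
  1110  (14)
  ----
  0000  (0)
The nim-sum is 0, so this is a P-position: the player to move is in a losing position under optimal play; Ari is about to move from it and so loses — Bea wins.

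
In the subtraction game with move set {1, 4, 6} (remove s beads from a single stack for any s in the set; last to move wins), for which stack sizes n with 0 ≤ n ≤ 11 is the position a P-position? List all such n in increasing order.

0, 2, 5, 7, 10

Grundy values for subtraction set {1, 4, 6}:
k:     0  1  2  3  4  5  6  7  8  9 10 11
g(k):  0  1  0  1  2  0  1  0  1  2  0  1
The P-positions (g = 0) in 0..11 are 0, 2, 5, 7, 10.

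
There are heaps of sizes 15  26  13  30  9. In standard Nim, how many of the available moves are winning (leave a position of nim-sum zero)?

Nim-sum: 15 ⊕ 26 ⊕ 13 ⊕ 30 ⊕ 9 = 15.
The overall nim-sum is X = 15. A heap of size p has a winning move iff p XOR X < p (reduce it to p XOR X).
  15: 15 XOR 15 = 0 < 15 — winning move (to 0).
  26: 26 XOR 15 = 21 < 26 — winning move (to 21).
  13: 13 XOR 15 = 2 < 13 — winning move (to 2).
  30: 30 XOR 15 = 17 < 30 — winning move (to 17).
  9: 9 XOR 15 = 6 < 9 — winning move (to 6).
That gives 5 winning moves.

5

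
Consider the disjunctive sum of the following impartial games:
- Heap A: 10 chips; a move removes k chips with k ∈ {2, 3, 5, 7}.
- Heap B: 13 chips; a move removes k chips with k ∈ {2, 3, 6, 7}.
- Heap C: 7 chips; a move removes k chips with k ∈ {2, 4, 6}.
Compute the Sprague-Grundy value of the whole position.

1

Build the Grundy sequence for heap A with g(k) = mex{g(k−s) : s ∈ {2, 3, 5, 7}, s ≤ k}:
k:     0  1  2  3  4  5  6  7  8  9 10
g(k):  0  0  1  1  2  2  3  3  4  0  0
So g(10) = 0.
Build the Grundy sequence for heap B with g(k) = mex{g(k−s) : s ∈ {2, 3, 6, 7}, s ≤ k}:
g(0) = mex{} = 0
g(1) = mex{} = 0
g(2) = mex{0} = 1
g(3) = mex{0} = 1
g(4) = mex{0,1} = 2
g(5) = mex{1} = 0
g(6) = mex{0,1,2} = 3
g(7) = mex{0,2} = 1
g(8) = mex{0,1,3} = 2
g(9) = mex{1,3} = 0
g(10) = mex{1,2} = 0
g(11) = mex{0,2} = 1
g(12) = mex{0,3} = 1
g(13) = mex{0,1,3} = 2
So g(13) = 2.
Build the Grundy sequence for heap C with g(k) = mex{g(k−s) : s ∈ {2, 4, 6}, s ≤ k}:
k:     0  1  2  3  4  5  6  7
g(k):  0  0  1  1  2  2  3  3
So g(7) = 3.
The value of a disjunctive sum is the nim-sum of the parts.
Combined value = 0 ⊕ 2 ⊕ 3 = 1.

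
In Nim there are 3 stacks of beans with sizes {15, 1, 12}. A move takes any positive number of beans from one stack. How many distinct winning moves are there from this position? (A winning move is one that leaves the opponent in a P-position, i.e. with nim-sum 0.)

1

Nim-sum: 15 ^ 1 ^ 12 = 2.
The overall nim-sum is X = 2. A stack of size p has a winning move iff p XOR X < p (reduce it to p XOR X).
  15: 15 XOR 2 = 13 < 15 — winning move (to 13).
  1: 1 XOR 2 = 3 ≥ 1 — no move.
  12: 12 XOR 2 = 14 ≥ 12 — no move.
That gives 1 winning move.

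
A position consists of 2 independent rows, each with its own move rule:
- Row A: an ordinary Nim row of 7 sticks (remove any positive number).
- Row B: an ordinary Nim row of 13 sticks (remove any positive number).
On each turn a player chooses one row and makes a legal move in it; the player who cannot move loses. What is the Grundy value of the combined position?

10

Row A is a plain Nim row of size 7, so its Grundy value is 7.
Row B is a plain Nim row of size 13, so its Grundy value is 13.
The value of a disjunctive sum is the nim-sum of the parts.
Combined value = 7 ⊕ 13 = 10.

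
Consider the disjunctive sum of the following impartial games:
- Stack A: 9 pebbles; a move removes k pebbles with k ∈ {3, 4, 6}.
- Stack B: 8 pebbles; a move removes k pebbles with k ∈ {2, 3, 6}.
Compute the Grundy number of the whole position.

2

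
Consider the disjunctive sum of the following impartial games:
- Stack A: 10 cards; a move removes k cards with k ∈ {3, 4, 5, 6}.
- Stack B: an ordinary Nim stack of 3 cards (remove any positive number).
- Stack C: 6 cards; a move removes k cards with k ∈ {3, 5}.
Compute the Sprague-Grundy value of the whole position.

1

Build the Grundy sequence for stack A with g(k) = mex{g(k−s) : s ∈ {3, 4, 5, 6}, s ≤ k}:
k:     0  1  2  3  4  5  6  7  8  9 10
g(k):  0  0  0  1  1  1  2  2  2  0  0
So g(10) = 0.
Stack B is a plain Nim stack of size 3, so its Grundy value is 3.
For stack C, compute g(0), g(1), … with moves {3, 5}:
k:     0  1  2  3  4  5  6
g(k):  0  0  0  1  1  1  2
So g(6) = 2.
By the Sprague-Grundy theorem, the Grundy value of a sum of independent games is the XOR of the component values.
Combined value = 0 ⊕ 3 ⊕ 2 = 1.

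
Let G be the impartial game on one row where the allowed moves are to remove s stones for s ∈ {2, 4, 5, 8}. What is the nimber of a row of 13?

0

Compute g(0), g(1), … for moves {2, 4, 5, 8}:
k:     0  1  2  3  4  5  6  7  8  9 10 11 12 13
g(k):  0  0  1  1  2  2  3  0  4  1  0  2  1  0
So g(13) = 0.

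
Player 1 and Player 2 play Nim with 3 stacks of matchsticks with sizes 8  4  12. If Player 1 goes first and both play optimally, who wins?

Player 2 wins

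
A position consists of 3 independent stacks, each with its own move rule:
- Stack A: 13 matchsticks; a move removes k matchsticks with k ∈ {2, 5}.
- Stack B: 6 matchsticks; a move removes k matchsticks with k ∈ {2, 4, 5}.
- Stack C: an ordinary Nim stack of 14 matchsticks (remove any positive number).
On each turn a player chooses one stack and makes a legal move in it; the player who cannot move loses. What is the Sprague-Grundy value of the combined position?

12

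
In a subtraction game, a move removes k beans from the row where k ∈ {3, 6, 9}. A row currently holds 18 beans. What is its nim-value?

Compute g(0), g(1), … for moves {3, 6, 9}:
k:     0  1  2  3  4  5  6  7  8  9 10 11 12 13 14 15 16 17 18
g(k):  0  0  0  1  1  1  2  2  2  3  3  3  0  0  0  1  1  1  2
So g(18) = 2.

2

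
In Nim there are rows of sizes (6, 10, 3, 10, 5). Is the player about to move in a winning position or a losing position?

Losing position

Compute the nim-sum pairwise:
6 ⊕ 10 = 12
12 ⊕ 3 = 15
15 ⊕ 10 = 5
5 ⊕ 5 = 0
The nim-sum is 0, so this is a P-position: the player to move is in a losing position under optimal play.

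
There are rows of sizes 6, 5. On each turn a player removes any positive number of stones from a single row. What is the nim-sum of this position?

3

Compute the nim-sum pairwise:
6 ^ 5 = 3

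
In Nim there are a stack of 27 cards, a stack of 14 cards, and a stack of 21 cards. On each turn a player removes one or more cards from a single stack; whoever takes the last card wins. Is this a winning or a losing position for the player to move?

Compute the nim-sum pairwise:
27 ⊕ 14 = 21
21 ⊕ 21 = 0
The nim-sum is 0, so this is a P-position: the player to move is in a losing position under optimal play.

Losing position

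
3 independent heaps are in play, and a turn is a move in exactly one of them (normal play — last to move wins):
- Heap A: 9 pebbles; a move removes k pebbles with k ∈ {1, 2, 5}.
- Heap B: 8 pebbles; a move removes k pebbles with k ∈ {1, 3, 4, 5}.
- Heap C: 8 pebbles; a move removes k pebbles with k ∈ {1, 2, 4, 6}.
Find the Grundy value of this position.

Grundy values for heap A (subtraction set {1, 2, 5}):
g(0) = mex{} = 0
g(1) = mex{0} = 1
g(2) = mex{0,1} = 2
g(3) = mex{1,2} = 0
g(4) = mex{0,2} = 1
g(5) = mex{0,1} = 2
g(6) = mex{1,2} = 0
g(7) = mex{0,2} = 1
g(8) = mex{0,1} = 2
g(9) = mex{1,2} = 0
So g(9) = 0.
Grundy values for heap B (subtraction set {1, 3, 4, 5}):
k:     0  1  2  3  4  5  6  7  8
g(k):  0  1  0  1  2  3  2  3  0
So g(8) = 0.
For heap C, compute g(0), g(1), … with moves {1, 2, 4, 6}:
k:     0  1  2  3  4  5  6  7  8
g(k):  0  1  2  0  1  2  3  4  0
So g(8) = 0.
By the Sprague-Grundy theorem, the Grundy value of a sum of independent games is the XOR of the component values.
Combined value = 0 ⊕ 0 ⊕ 0 = 0.

0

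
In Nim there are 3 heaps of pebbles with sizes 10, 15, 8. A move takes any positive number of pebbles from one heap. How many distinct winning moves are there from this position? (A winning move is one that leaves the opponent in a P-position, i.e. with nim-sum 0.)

3

Compute the nim-sum pairwise:
10 ^ 15 = 5
5 ^ 8 = 13
The overall nim-sum is X = 13. A heap of size p has a winning move iff p XOR X < p (reduce it to p XOR X).
  10: 10 XOR 13 = 7 < 10 — winning move (to 7).
  15: 15 XOR 13 = 2 < 15 — winning move (to 2).
  8: 8 XOR 13 = 5 < 8 — winning move (to 5).
That gives 3 winning moves.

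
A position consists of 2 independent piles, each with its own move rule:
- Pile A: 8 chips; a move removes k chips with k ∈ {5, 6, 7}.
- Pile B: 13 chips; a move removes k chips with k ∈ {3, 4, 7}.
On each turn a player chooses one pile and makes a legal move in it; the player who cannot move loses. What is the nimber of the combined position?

0

Grundy values for pile A (subtraction set {5, 6, 7}):
g(0) = mex{} = 0
g(1) = mex{} = 0
g(2) = mex{} = 0
g(3) = mex{} = 0
g(4) = mex{} = 0
g(5) = mex{0} = 1
g(6) = mex{0} = 1
g(7) = mex{0} = 1
g(8) = mex{0} = 1
So g(8) = 1.
Build the Grundy sequence for pile B with g(k) = mex{g(k−s) : s ∈ {3, 4, 7}, s ≤ k}:
k:     0  1  2  3  4  5  6  7  8  9 10 11 12 13
g(k):  0  0  0  1  1  1  2  2  2  3  0  0  0  1
So g(13) = 1.
The value of a disjunctive sum is the nim-sum of the parts.
Combined value = 1 XOR 1 = 0.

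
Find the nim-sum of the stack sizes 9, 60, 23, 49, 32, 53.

6

In binary:
  001001  (9)
  111100  (60)
  010111  (23)
  110001  (49)
  100000  (32)
  110101  (53)
  ------
  000110  (6)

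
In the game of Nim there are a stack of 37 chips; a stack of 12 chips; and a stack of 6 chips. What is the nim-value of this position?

47

In binary:
  100101  (37)
  001100  (12)
  000110  (6)
  ------
  101111  (47)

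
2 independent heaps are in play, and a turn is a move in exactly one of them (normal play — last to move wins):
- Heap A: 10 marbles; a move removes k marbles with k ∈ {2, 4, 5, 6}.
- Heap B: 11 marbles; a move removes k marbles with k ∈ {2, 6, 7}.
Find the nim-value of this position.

0

Grundy values for heap A (subtraction set {2, 4, 5, 6}):
k:     0  1  2  3  4  5  6  7  8  9 10
g(k):  0  0  1  1  2  2  3  3  0  0  1
So g(10) = 1.
Build the Grundy sequence for heap B with g(k) = mex{g(k−s) : s ∈ {2, 6, 7}, s ≤ k}:
k:     0  1  2  3  4  5  6  7  8  9 10 11
g(k):  0  0  1  1  0  0  1  1  2  0  3  1
So g(11) = 1.
By the Sprague-Grundy theorem, the Grundy value of a sum of independent games is the XOR of the component values.
Combined value = 1 ⊕ 1 = 0.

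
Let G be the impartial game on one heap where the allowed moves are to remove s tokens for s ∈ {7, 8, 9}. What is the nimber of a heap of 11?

1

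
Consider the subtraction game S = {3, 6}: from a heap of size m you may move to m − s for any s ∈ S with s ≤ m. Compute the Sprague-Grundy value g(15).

2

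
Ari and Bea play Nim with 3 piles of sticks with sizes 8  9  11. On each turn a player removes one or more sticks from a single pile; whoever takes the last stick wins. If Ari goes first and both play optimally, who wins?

Nim-sum: 8 ⊕ 9 ⊕ 11 = 10.
The nim-sum is 10 ≠ 0, so this is an N-position: the player to move can win; Ari has a winning move.

Ari wins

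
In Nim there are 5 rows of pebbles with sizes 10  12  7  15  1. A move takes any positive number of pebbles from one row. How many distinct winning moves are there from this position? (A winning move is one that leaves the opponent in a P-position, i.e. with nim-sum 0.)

Compute the nim-sum pairwise:
10 XOR 12 = 6
6 XOR 7 = 1
1 XOR 15 = 14
14 XOR 1 = 15
The overall nim-sum is X = 15. A row of size p has a winning move iff p XOR X < p (reduce it to p XOR X).
  10: 10 XOR 15 = 5 < 10 — winning move (to 5).
  12: 12 XOR 15 = 3 < 12 — winning move (to 3).
  7: 7 XOR 15 = 8 ≥ 7 — no move.
  15: 15 XOR 15 = 0 < 15 — winning move (to 0).
  1: 1 XOR 15 = 14 ≥ 1 — no move.
That gives 3 winning moves.

3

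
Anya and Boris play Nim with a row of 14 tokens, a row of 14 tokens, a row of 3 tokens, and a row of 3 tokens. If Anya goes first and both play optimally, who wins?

Boris wins

Compute the nim-sum pairwise:
14 ⊕ 14 = 0
0 ⊕ 3 = 3
3 ⊕ 3 = 0
The nim-sum is 0, so this is a P-position: the player to move is in a losing position under optimal play; Anya is about to move from it and so loses — Boris wins.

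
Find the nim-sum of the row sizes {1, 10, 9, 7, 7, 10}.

8

Nim-sum: 1 ⊕ 10 ⊕ 9 ⊕ 7 ⊕ 7 ⊕ 10 = 8.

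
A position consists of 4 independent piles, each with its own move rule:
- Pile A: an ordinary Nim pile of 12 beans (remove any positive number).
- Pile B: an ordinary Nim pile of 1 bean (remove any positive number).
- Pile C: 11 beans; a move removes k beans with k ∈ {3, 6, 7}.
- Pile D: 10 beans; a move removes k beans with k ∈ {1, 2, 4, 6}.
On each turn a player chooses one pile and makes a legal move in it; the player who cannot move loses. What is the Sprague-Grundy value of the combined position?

Pile A is a plain Nim pile of size 12, so its Grundy value is 12.
Pile B is a plain Nim pile of size 1, so its Grundy value is 1.
Build the Grundy sequence for pile C with g(k) = mex{g(k−s) : s ∈ {3, 6, 7}, s ≤ k}:
g(0) = mex{} = 0
g(1) = mex{} = 0
g(2) = mex{} = 0
g(3) = mex{0} = 1
g(4) = mex{0} = 1
g(5) = mex{0} = 1
g(6) = mex{0,1} = 2
g(7) = mex{0,1} = 2
g(8) = mex{0,1} = 2
g(9) = mex{0,1,2} = 3
g(10) = mex{1,2} = 0
g(11) = mex{1,2} = 0
So g(11) = 0.
For pile D, compute g(0), g(1), … with moves {1, 2, 4, 6}:
k:     0  1  2  3  4  5  6  7  8  9 10
g(k):  0  1  2  0  1  2  3  4  0  1  2
So g(10) = 2.
The value of a disjunctive sum is the nim-sum of the parts.
Combined value = 12 XOR 1 XOR 0 XOR 2 = 15.

15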